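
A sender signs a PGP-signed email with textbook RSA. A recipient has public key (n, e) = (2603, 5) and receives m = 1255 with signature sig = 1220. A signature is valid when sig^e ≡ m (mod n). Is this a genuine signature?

sig^2 ≡ 1220^2 = 1488400 ≡ 2087
sig^4 ≡ 2087^2 = 4355569 ≡ 750
5 = 4 + 1, so sig^5 ≡ 750·1220 ≡ 1347 (mod 2603)
The recovered value 1347 does not match the digest 1255.

forged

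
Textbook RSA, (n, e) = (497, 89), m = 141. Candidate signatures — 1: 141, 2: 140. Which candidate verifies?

1

Candidate 1: Squares mod 497: 141^1≡141, 141^2≡1, 141^4≡1, 141^8≡1, 141^16≡1, 141^32≡1, 141^64≡1; 89 = 64 + 16 + 8 + 1, so 141^89 ≡ 1·1·1·141 ≡ 141 (mod 497)
  → matches m = 141
Candidate 2: Squares mod 497: 140^1≡140, 140^2≡217, 140^4≡371, 140^8≡469, 140^16≡287, 140^32≡364, 140^64≡294; 89 = 64 + 16 + 8 + 1, so 140^89 ≡ 294·287·469·140 ≡ 189 (mod 497)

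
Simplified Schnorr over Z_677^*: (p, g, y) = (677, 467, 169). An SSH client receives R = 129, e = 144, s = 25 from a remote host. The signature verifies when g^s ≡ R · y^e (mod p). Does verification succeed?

fails

g^s mod p:
467^2 = 218089 ≡ 95
467^4 ≡ 95^2 = 9025 ≡ 224
467^8 ≡ 224^2 = 50176 ≡ 78
467^16 ≡ 78^2 = 6084 ≡ 668
25 = 16 + 8 + 1, so 467^25 ≡ 668·78·467 ≡ 511 (mod 677)
R · y^e mod p:
169^2 = 28561 ≡ 127
169^4 ≡ 127^2 = 16129 ≡ 558
169^8 ≡ 558^2 = 311364 ≡ 621
169^16 ≡ 621^2 = 385641 ≡ 428
169^32 ≡ 428^2 = 183184 ≡ 394
169^64 ≡ 394^2 = 155236 ≡ 203
169^128 ≡ 203^2 = 41209 ≡ 589
144 = 128 + 16, so 169^144 ≡ 589·428 ≡ 248 (mod 677)
129·248 = 31992 ≡ 173 (mod 677)
511 ≠ 173; the check fails.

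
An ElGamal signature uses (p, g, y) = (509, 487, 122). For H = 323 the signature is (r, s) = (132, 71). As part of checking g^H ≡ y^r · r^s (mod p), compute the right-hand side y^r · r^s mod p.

122^2 = 14884 ≡ 123
122^4 ≡ 123^2 = 15129 ≡ 368
122^8 ≡ 368^2 = 135424 ≡ 30
122^16 ≡ 30^2 = 900 ≡ 391
122^32 ≡ 391^2 = 152881 ≡ 181
122^64 ≡ 181^2 = 32761 ≡ 185
122^128 ≡ 185^2 = 34225 ≡ 122
132 = 128 + 4, so 122^132 ≡ 122·368 ≡ 104 (mod 509)
132^2 = 17424 ≡ 118
132^4 ≡ 118^2 = 13924 ≡ 181
132^8 ≡ 181^2 = 32761 ≡ 185
132^16 ≡ 185^2 = 34225 ≡ 122
132^32 ≡ 122^2 = 14884 ≡ 123
132^64 ≡ 123^2 = 15129 ≡ 368
71 = 64 + 4 + 2 + 1, so 132^71 ≡ 368·181·118·132 ≡ 161 (mod 509)
y^r · r^s ≡ 104·161 = 16744 ≡ 456 (mod 509)

456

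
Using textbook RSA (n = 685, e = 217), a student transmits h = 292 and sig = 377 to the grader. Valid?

sig^2 ≡ 377^2 = 142129 ≡ 334
sig^4 ≡ 334^2 = 111556 ≡ 586
sig^8 ≡ 586^2 = 343396 ≡ 211
sig^16 ≡ 211^2 = 44521 ≡ 681
sig^32 ≡ 681^2 = 463761 ≡ 16
sig^64 ≡ 16^2 = 256
sig^128 ≡ 256^2 = 65536 ≡ 461
217 = 128 + 64 + 16 + 8 + 1, so sig^217 ≡ 461·256·681·211·377 ≡ 292 (mod 685)
sig^217 mod 685 = 292 matches h.

yes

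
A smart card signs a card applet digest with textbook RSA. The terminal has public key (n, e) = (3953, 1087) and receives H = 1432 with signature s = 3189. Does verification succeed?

s^2 ≡ 3189^2 = 10169721 ≡ 2605
s^4 ≡ 2605^2 = 6786025 ≡ 2677
s^8 ≡ 2677^2 = 7166329 ≡ 3493
s^16 ≡ 3493^2 = 12201049 ≡ 2091
s^32 ≡ 2091^2 = 4372281 ≡ 263
s^64 ≡ 263^2 = 69169 ≡ 1968
s^128 ≡ 1968^2 = 3873024 ≡ 3037
s^256 ≡ 3037^2 = 9223369 ≡ 1020
s^512 ≡ 1020^2 = 1040400 ≡ 761
s^1024 ≡ 761^2 = 579121 ≡ 1983
1087 = 1024 + 32 + 16 + 8 + 4 + 2 + 1, so s^1087 ≡ 1983·263·2091·3493·2677·2605·3189 ≡ 1432 (mod 3953)
1432 = H, so the signature checks out.

passes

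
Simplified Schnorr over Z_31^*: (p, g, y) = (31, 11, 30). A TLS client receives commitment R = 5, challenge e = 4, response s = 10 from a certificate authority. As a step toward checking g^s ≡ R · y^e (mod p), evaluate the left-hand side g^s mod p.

5

Squares mod 31: 11^1≡11, 11^2≡28, 11^4≡9, 11^8≡19
10 = 8 + 2, so 11^10 ≡ 19·28 ≡ 5 (mod 31)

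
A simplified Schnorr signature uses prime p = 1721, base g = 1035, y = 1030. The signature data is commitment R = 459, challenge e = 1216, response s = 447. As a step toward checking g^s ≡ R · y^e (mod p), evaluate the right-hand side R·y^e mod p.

372

1030^2 = 1060900 ≡ 764
1030^4 ≡ 764^2 = 583696 ≡ 277
1030^8 ≡ 277^2 = 76729 ≡ 1005
1030^16 ≡ 1005^2 = 1010025 ≡ 1519
1030^32 ≡ 1519^2 = 2307361 ≡ 1221
1030^64 ≡ 1221^2 = 1490841 ≡ 455
1030^128 ≡ 455^2 = 207025 ≡ 505
1030^256 ≡ 505^2 = 255025 ≡ 317
1030^512 ≡ 317^2 = 100489 ≡ 671
1030^1024 ≡ 671^2 = 450241 ≡ 1060
1216 = 1024 + 128 + 64, so 1030^1216 ≡ 1060·505·455 ≡ 417 (mod 1721)
R · y^e ≡ 459·417 = 191403 ≡ 372 (mod 1721)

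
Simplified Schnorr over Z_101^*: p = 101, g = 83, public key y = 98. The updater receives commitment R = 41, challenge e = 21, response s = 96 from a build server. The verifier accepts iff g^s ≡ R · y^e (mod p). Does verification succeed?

g^s mod p:
83^2 = 6889 ≡ 21
83^4 ≡ 21^2 = 441 ≡ 37
83^8 ≡ 37^2 = 1369 ≡ 56
83^16 ≡ 56^2 = 3136 ≡ 5
83^32 ≡ 5^2 = 25
83^64 ≡ 25^2 = 625 ≡ 19
96 = 64 + 32, so 83^96 ≡ 19·25 ≡ 71 (mod 101)
R · y^e mod p:
98^2 = 9604 ≡ 9
98^4 ≡ 9^2 = 81
98^8 ≡ 81^2 = 6561 ≡ 97
98^16 ≡ 97^2 = 9409 ≡ 16
21 = 16 + 4 + 1, so 98^21 ≡ 16·81·98 ≡ 51 (mod 101)
41·51 = 2091 ≡ 71 (mod 101)
71 ≡ 71 (mod 101); signature holds.

passes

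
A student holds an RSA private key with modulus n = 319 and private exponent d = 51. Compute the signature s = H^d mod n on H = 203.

203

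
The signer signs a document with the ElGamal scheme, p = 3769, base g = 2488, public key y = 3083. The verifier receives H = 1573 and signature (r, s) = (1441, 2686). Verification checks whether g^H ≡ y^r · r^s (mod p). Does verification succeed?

fails

Left side g^H mod p:
2488^2 = 6190144 ≡ 1446
2488^4 ≡ 1446^2 = 2090916 ≡ 2890
2488^8 ≡ 2890^2 = 8352100 ≡ 3765
2488^16 ≡ 3765^2 = 14175225 ≡ 16
2488^32 ≡ 16^2 = 256
2488^64 ≡ 256^2 = 65536 ≡ 1463
2488^128 ≡ 1463^2 = 2140369 ≡ 3346
2488^256 ≡ 3346^2 = 11195716 ≡ 1786
2488^512 ≡ 1786^2 = 3189796 ≡ 1222
2488^1024 ≡ 1222^2 = 1493284 ≡ 760
1573 = 1024 + 512 + 32 + 4 + 1, so 2488^1573 ≡ 760·1222·256·2890·2488 ≡ 1260 (mod 3769)
Right side y^r · r^s mod p:
3083^2 = 9504889 ≡ 3240
3083^4 ≡ 3240^2 = 10497600 ≡ 935
3083^8 ≡ 935^2 = 874225 ≡ 3586
3083^16 ≡ 3586^2 = 12859396 ≡ 3337
3083^32 ≡ 3337^2 = 11135569 ≡ 1943
3083^64 ≡ 1943^2 = 3775249 ≡ 2480
3083^128 ≡ 2480^2 = 6150400 ≡ 3161
3083^256 ≡ 3161^2 = 9991921 ≡ 302
3083^512 ≡ 302^2 = 91204 ≡ 748
3083^1024 ≡ 748^2 = 559504 ≡ 1692
1441 = 1024 + 256 + 128 + 32 + 1, so 3083^1441 ≡ 1692·302·3161·1943·3083 ≡ 884 (mod 3769)
1441^2 = 2076481 ≡ 3531
1441^4 ≡ 3531^2 = 12467961 ≡ 109
1441^8 ≡ 109^2 = 11881 ≡ 574
1441^16 ≡ 574^2 = 329476 ≡ 1573
1441^32 ≡ 1573^2 = 2474329 ≡ 1865
1441^64 ≡ 1865^2 = 3478225 ≡ 3207
1441^128 ≡ 3207^2 = 10284849 ≡ 3017
1441^256 ≡ 3017^2 = 9102289 ≡ 154
1441^512 ≡ 154^2 = 23716 ≡ 1102
1441^1024 ≡ 1102^2 = 1214404 ≡ 786
1441^2048 ≡ 786^2 = 617796 ≡ 3449
2686 = 2048 + 512 + 64 + 32 + 16 + 8 + 4 + 2, so 1441^2686 ≡ 3449·1102·3207·1865·1573·574·109·3531 ≡ 640 (mod 3769)
884·640 = 565760 ≡ 410 (mod 3769)
1260 ≠ 410, so verification fails.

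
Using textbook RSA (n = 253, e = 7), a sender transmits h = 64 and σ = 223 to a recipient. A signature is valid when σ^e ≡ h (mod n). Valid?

σ^2 ≡ 223^2 = 49729 ≡ 141
σ^4 ≡ 141^2 = 19881 ≡ 147
7 = 4 + 2 + 1, so σ^7 ≡ 147·141·223 ≡ 64 (mod 253)
64 = h, so the signature checks out.

yes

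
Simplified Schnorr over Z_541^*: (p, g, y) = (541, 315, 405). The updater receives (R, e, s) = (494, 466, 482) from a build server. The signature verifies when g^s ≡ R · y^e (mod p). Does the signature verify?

g^s mod p:
Squares mod 541: 315^1≡315, 315^2≡222, 315^4≡53, 315^8≡104, 315^16≡537, 315^32≡16, 315^64≡256, 315^128≡75, 315^256≡215
482 = 256 + 128 + 64 + 32 + 2, so 315^482 ≡ 215·75·256·16·222 ≡ 84 (mod 541)
R · y^e mod p:
Squares mod 541: 405^1≡405, 405^2≡102, 405^4≡125, 405^8≡477, 405^16≡309, 405^32≡265, 405^64≡436, 405^128≡205, 405^256≡368
466 = 256 + 128 + 64 + 16 + 2, so 405^466 ≡ 368·205·436·309·102 ≡ 309 (mod 541)
494·309 = 152646 ≡ 84 (mod 541)
84 ≡ 84 (mod 541); signature holds.

verifies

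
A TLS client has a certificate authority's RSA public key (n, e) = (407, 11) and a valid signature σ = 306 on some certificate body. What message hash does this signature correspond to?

174

σ^2 ≡ 306^2 = 93636 ≡ 26
σ^4 ≡ 26^2 = 676 ≡ 269
σ^8 ≡ 269^2 = 72361 ≡ 322
11 = 8 + 2 + 1, so σ^11 ≡ 322·26·306 ≡ 174 (mod 407)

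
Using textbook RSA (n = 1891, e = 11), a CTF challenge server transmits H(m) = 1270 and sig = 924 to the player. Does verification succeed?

fails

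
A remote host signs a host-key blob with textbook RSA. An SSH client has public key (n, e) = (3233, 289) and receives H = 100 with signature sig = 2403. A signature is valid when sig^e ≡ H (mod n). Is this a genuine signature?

sig^289 mod 3233 = 2595
The recovered value 2595 does not match the digest 100.

forged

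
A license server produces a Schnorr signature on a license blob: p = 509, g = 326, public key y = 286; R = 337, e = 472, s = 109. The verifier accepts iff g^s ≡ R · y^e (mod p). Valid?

no

g^s mod p:
326^109 mod 509 = 485
R · y^e mod p:
286^472 mod 509 = 426
337·426 = 143562 ≡ 24 (mod 509)
485 ≠ 24; the check fails.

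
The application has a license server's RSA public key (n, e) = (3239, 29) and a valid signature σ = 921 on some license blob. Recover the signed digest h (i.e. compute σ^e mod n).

σ^2 ≡ 921^2 = 848241 ≡ 2862
σ^4 ≡ 2862^2 = 8191044 ≡ 2852
σ^8 ≡ 2852^2 = 8133904 ≡ 775
σ^16 ≡ 775^2 = 600625 ≡ 1410
29 = 16 + 8 + 4 + 1, so σ^29 ≡ 1410·775·2852·921 ≡ 3069 (mod 3239)

3069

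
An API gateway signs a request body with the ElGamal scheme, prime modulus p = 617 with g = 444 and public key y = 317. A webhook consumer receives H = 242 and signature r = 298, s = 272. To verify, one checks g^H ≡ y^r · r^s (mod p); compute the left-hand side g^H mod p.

217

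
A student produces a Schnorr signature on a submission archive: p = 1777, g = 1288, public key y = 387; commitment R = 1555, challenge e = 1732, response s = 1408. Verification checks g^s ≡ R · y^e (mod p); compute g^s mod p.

1288^2 = 1658944 ≡ 1003
1288^4 ≡ 1003^2 = 1006009 ≡ 227
1288^8 ≡ 227^2 = 51529 ≡ 1773
1288^16 ≡ 1773^2 = 3143529 ≡ 16
1288^32 ≡ 16^2 = 256
1288^64 ≡ 256^2 = 65536 ≡ 1564
1288^128 ≡ 1564^2 = 2446096 ≡ 944
1288^256 ≡ 944^2 = 891136 ≡ 859
1288^512 ≡ 859^2 = 737881 ≡ 426
1288^1024 ≡ 426^2 = 181476 ≡ 222
1408 = 1024 + 256 + 128, so 1288^1408 ≡ 222·859·944 ≡ 1704 (mod 1777)

1704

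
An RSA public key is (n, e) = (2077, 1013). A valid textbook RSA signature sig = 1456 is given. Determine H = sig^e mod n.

2014

Squares mod 2077: sig^1≡1456, sig^2≡1396, sig^4≡590, sig^8≡1241, sig^16≡1024, sig^32≡1768, sig^64≡2016, sig^128≡1644, sig^256≡559, sig^512≡931
1013 = 512 + 256 + 128 + 64 + 32 + 16 + 4 + 1, so sig^1013 ≡ 931·559·1644·2016·1768·1024·590·1456 ≡ 2014 (mod 2077)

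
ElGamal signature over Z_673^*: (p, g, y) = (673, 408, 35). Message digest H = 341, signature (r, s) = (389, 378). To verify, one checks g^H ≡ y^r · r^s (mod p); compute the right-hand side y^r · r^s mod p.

537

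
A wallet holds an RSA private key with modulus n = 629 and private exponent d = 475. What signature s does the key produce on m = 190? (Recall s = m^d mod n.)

92

m^475 mod 629 = 92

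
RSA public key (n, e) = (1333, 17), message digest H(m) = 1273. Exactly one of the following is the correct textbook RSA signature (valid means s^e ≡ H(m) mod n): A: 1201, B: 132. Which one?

Candidate A: 1201^2 = 1442401 ≡ 95; 1201^4 ≡ 95^2 = 9025 ≡ 1027; 1201^8 ≡ 1027^2 = 1054729 ≡ 326; 1201^16 ≡ 326^2 = 106276 ≡ 969; 17 = 16 + 1, so 1201^17 ≡ 969·1201 ≡ 60 (mod 1333)
Candidate B: 132^2 = 17424 ≡ 95; 132^4 ≡ 95^2 = 9025 ≡ 1027; 132^8 ≡ 1027^2 = 1054729 ≡ 326; 132^16 ≡ 326^2 = 106276 ≡ 969; 17 = 16 + 1, so 132^17 ≡ 969·132 ≡ 1273 (mod 1333)
  → matches H(m) = 1273

B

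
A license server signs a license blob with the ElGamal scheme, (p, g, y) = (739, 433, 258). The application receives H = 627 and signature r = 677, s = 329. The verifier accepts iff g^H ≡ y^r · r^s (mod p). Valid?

no

Left side g^H mod p:
433^2 = 187489 ≡ 522
433^4 ≡ 522^2 = 272484 ≡ 532
433^8 ≡ 532^2 = 283024 ≡ 726
433^16 ≡ 726^2 = 527076 ≡ 169
433^32 ≡ 169^2 = 28561 ≡ 479
433^64 ≡ 479^2 = 229441 ≡ 351
433^128 ≡ 351^2 = 123201 ≡ 527
433^256 ≡ 527^2 = 277729 ≡ 604
433^512 ≡ 604^2 = 364816 ≡ 489
627 = 512 + 64 + 32 + 16 + 2 + 1, so 433^627 ≡ 489·351·479·169·522·433 ≡ 474 (mod 739)
Right side y^r · r^s mod p:
258^2 = 66564 ≡ 54
258^4 ≡ 54^2 = 2916 ≡ 699
258^8 ≡ 699^2 = 488601 ≡ 122
258^16 ≡ 122^2 = 14884 ≡ 104
258^32 ≡ 104^2 = 10816 ≡ 470
258^64 ≡ 470^2 = 220900 ≡ 678
258^128 ≡ 678^2 = 459684 ≡ 26
258^256 ≡ 26^2 = 676
258^512 ≡ 676^2 = 456976 ≡ 274
677 = 512 + 128 + 32 + 4 + 1, so 258^677 ≡ 274·26·470·699·258 ≡ 341 (mod 739)
677^2 = 458329 ≡ 149
677^4 ≡ 149^2 = 22201 ≡ 31
677^8 ≡ 31^2 = 961 ≡ 222
677^16 ≡ 222^2 = 49284 ≡ 510
677^32 ≡ 510^2 = 260100 ≡ 711
677^64 ≡ 711^2 = 505521 ≡ 45
677^128 ≡ 45^2 = 2025 ≡ 547
677^256 ≡ 547^2 = 299209 ≡ 653
329 = 256 + 64 + 8 + 1, so 677^329 ≡ 653·45·222·677 ≡ 299 (mod 739)
341·299 = 101959 ≡ 716 (mod 739)
474 ≠ 716, so verification fails.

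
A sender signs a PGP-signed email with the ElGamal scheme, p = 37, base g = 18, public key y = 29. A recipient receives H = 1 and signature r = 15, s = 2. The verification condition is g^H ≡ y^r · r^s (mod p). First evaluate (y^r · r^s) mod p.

29^15 mod 37 = 6
15^2 mod 37 = 3
y^r · r^s ≡ 6·3 = 18 ≡ 18 (mod 37)

18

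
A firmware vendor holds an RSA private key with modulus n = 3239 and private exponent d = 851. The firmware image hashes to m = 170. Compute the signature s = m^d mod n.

848

m^2 ≡ 170^2 = 28900 ≡ 2988
m^4 ≡ 2988^2 = 8928144 ≡ 1460
m^8 ≡ 1460^2 = 2131600 ≡ 338
m^16 ≡ 338^2 = 114244 ≡ 879
m^32 ≡ 879^2 = 772641 ≡ 1759
m^64 ≡ 1759^2 = 3094081 ≡ 836
m^128 ≡ 836^2 = 698896 ≡ 2511
m^256 ≡ 2511^2 = 6305121 ≡ 2027
m^512 ≡ 2027^2 = 4108729 ≡ 1677
851 = 512 + 256 + 64 + 16 + 2 + 1, so m^851 ≡ 1677·2027·836·879·2988·170 ≡ 848 (mod 3239)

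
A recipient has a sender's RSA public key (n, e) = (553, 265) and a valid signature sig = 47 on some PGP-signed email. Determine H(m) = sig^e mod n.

sig^2 ≡ 47^2 = 2209 ≡ 550
sig^4 ≡ 550^2 = 302500 ≡ 9
sig^8 ≡ 9^2 = 81
sig^16 ≡ 81^2 = 6561 ≡ 478
sig^32 ≡ 478^2 = 228484 ≡ 95
sig^64 ≡ 95^2 = 9025 ≡ 177
sig^128 ≡ 177^2 = 31329 ≡ 361
sig^256 ≡ 361^2 = 130321 ≡ 366
265 = 256 + 8 + 1, so sig^265 ≡ 366·81·47 ≡ 355 (mod 553)

355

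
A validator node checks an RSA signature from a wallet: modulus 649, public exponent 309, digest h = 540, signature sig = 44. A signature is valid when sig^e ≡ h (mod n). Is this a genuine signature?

forged

Squares mod 649: sig^1≡44, sig^2≡638, sig^4≡121, sig^8≡363, sig^16≡22, sig^32≡484, sig^64≡616, sig^128≡440, sig^256≡198
309 = 256 + 32 + 16 + 4 + 1, so sig^309 ≡ 198·484·22·121·44 ≡ 385 (mod 649)
385 ≠ 540, so verification fails.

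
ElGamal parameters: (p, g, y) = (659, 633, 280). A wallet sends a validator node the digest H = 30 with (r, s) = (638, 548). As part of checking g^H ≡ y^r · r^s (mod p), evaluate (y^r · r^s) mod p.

280^2 = 78400 ≡ 638
280^4 ≡ 638^2 = 407044 ≡ 441
280^8 ≡ 441^2 = 194481 ≡ 76
280^16 ≡ 76^2 = 5776 ≡ 504
280^32 ≡ 504^2 = 254016 ≡ 301
280^64 ≡ 301^2 = 90601 ≡ 318
280^128 ≡ 318^2 = 101124 ≡ 297
280^256 ≡ 297^2 = 88209 ≡ 562
280^512 ≡ 562^2 = 315844 ≡ 183
638 = 512 + 64 + 32 + 16 + 8 + 4 + 2, so 280^638 ≡ 183·318·301·504·76·441·638 ≡ 142 (mod 659)
638^2 = 407044 ≡ 441
638^4 ≡ 441^2 = 194481 ≡ 76
638^8 ≡ 76^2 = 5776 ≡ 504
638^16 ≡ 504^2 = 254016 ≡ 301
638^32 ≡ 301^2 = 90601 ≡ 318
638^64 ≡ 318^2 = 101124 ≡ 297
638^128 ≡ 297^2 = 88209 ≡ 562
638^256 ≡ 562^2 = 315844 ≡ 183
638^512 ≡ 183^2 = 33489 ≡ 539
548 = 512 + 32 + 4, so 638^548 ≡ 539·318·76 ≡ 99 (mod 659)
y^r · r^s ≡ 142·99 = 14058 ≡ 219 (mod 659)

219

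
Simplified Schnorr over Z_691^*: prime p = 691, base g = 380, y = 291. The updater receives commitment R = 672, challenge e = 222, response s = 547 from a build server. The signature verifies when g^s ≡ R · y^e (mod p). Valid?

no

g^s mod p:
380^2 = 144400 ≡ 672
380^4 ≡ 672^2 = 451584 ≡ 361
380^8 ≡ 361^2 = 130321 ≡ 413
380^16 ≡ 413^2 = 170569 ≡ 583
380^32 ≡ 583^2 = 339889 ≡ 608
380^64 ≡ 608^2 = 369664 ≡ 670
380^128 ≡ 670^2 = 448900 ≡ 441
380^256 ≡ 441^2 = 194481 ≡ 310
380^512 ≡ 310^2 = 96100 ≡ 51
547 = 512 + 32 + 2 + 1, so 380^547 ≡ 51·608·672·380 ≡ 21 (mod 691)
R · y^e mod p:
291^2 = 84681 ≡ 379
291^4 ≡ 379^2 = 143641 ≡ 604
291^8 ≡ 604^2 = 364816 ≡ 659
291^16 ≡ 659^2 = 434281 ≡ 333
291^32 ≡ 333^2 = 110889 ≡ 329
291^64 ≡ 329^2 = 108241 ≡ 445
291^128 ≡ 445^2 = 198025 ≡ 399
222 = 128 + 64 + 16 + 8 + 4 + 2, so 291^222 ≡ 399·445·333·659·604·379 ≡ 583 (mod 691)
672·583 = 391776 ≡ 670 (mod 691)
21 ≠ 670; the check fails.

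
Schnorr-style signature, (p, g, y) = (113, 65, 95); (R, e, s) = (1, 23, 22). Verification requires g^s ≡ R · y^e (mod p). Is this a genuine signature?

forged

g^s mod p:
65^2 = 4225 ≡ 44
65^4 ≡ 44^2 = 1936 ≡ 15
65^8 ≡ 15^2 = 225 ≡ 112
65^16 ≡ 112^2 = 12544 ≡ 1
22 = 16 + 4 + 2, so 65^22 ≡ 1·15·44 ≡ 95 (mod 113)
R · y^e mod p:
95^2 = 9025 ≡ 98
95^4 ≡ 98^2 = 9604 ≡ 112
95^8 ≡ 112^2 = 12544 ≡ 1
95^16 ≡ 1^2 = 1
23 = 16 + 4 + 2 + 1, so 95^23 ≡ 1·112·98·95 ≡ 69 (mod 113)
1·69 = 69 ≡ 69 (mod 113)
95 ≠ 69; the check fails.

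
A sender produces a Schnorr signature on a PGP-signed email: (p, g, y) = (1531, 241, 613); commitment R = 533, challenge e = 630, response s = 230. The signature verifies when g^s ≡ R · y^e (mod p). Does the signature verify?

g^s mod p:
Squares mod 1531: 241^1≡241, 241^2≡1434, 241^4≡223, 241^8≡737, 241^16≡1195, 241^32≡1133, 241^64≡711, 241^128≡291
230 = 128 + 64 + 32 + 4 + 2, so 241^230 ≡ 291·711·1133·223·1434 ≡ 1305 (mod 1531)
R · y^e mod p:
Squares mod 1531: 613^1≡613, 613^2≡674, 613^4≡1100, 613^8≡510, 613^16≡1361, 613^32≡1342, 613^64≡508, 613^128≡856, 613^256≡918, 613^512≡674
630 = 512 + 64 + 32 + 16 + 4 + 2, so 613^630 ≡ 674·508·1342·1361·1100·674 ≡ 494 (mod 1531)
533·494 = 263302 ≡ 1501 (mod 1531)
1305 ≠ 1501; the check fails.

does not verify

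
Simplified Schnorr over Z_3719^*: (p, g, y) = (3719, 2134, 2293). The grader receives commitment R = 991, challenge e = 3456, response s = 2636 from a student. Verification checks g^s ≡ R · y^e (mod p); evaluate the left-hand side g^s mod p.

417

2134^2 = 4553956 ≡ 1900
2134^4 ≡ 1900^2 = 3610000 ≡ 2570
2134^8 ≡ 2570^2 = 6604900 ≡ 3675
2134^16 ≡ 3675^2 = 13505625 ≡ 1936
2134^32 ≡ 1936^2 = 3748096 ≡ 3063
2134^64 ≡ 3063^2 = 9381969 ≡ 2651
2134^128 ≡ 2651^2 = 7027801 ≡ 2610
2134^256 ≡ 2610^2 = 6812100 ≡ 2611
2134^512 ≡ 2611^2 = 6817321 ≡ 394
2134^1024 ≡ 394^2 = 155236 ≡ 2757
2134^2048 ≡ 2757^2 = 7601049 ≡ 3132
2636 = 2048 + 512 + 64 + 8 + 4, so 2134^2636 ≡ 3132·394·2651·3675·2570 ≡ 417 (mod 3719)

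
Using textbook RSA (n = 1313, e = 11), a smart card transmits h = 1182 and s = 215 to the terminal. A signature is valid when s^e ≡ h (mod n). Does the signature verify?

Squares mod 1313: s^1≡215, s^2≡270, s^4≡685, s^8≡484
11 = 8 + 2 + 1, so s^11 ≡ 484·270·215 ≡ 626 (mod 1313)
626 ≠ 1182, so verification fails.

does not verify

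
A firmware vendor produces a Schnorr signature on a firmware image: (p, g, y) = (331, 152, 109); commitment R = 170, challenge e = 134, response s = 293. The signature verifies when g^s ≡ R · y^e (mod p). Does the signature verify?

g^s mod p:
152^293 mod 331 = 222
R · y^e mod p:
109^134 mod 331 = 294
170·294 = 49980 ≡ 330 (mod 331)
222 ≠ 330; the check fails.

does not verify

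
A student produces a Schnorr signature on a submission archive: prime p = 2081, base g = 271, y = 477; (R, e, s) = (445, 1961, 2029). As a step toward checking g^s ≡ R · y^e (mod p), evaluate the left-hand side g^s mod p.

Squares mod 2081: 271^1≡271, 271^2≡606, 271^4≡980, 271^8≡1059, 271^16≡1903, 271^32≡469, 271^64≡1456, 271^128≡1478, 271^256≡1515, 271^512≡1963, 271^1024≡1438
2029 = 1024 + 512 + 256 + 128 + 64 + 32 + 8 + 4 + 1, so 271^2029 ≡ 1438·1963·1515·1478·1456·469·1059·980·271 ≡ 313 (mod 2081)

313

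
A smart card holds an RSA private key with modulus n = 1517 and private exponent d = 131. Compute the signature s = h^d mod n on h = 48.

1211

h^2 ≡ 48^2 = 2304 ≡ 787
h^4 ≡ 787^2 = 619369 ≡ 433
h^8 ≡ 433^2 = 187489 ≡ 898
h^16 ≡ 898^2 = 806404 ≡ 877
h^32 ≡ 877^2 = 769129 ≡ 10
h^64 ≡ 10^2 = 100
h^128 ≡ 100^2 = 10000 ≡ 898
131 = 128 + 2 + 1, so h^131 ≡ 898·787·48 ≡ 1211 (mod 1517)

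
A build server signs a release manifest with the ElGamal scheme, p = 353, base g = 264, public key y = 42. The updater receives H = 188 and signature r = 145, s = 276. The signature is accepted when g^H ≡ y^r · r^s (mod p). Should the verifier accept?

Left side g^H mod p:
264^188 mod 353 = 270
Right side y^r · r^s mod p:
42^145 mod 353 = 42
145^276 mod 353 = 309
42·309 = 12978 ≡ 270 (mod 353)
270 ≡ 270 (mod 353), so the signature is genuine.

accept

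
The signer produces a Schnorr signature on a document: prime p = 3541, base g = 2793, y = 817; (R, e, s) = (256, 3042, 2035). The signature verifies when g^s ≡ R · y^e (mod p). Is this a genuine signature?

g^s mod p:
2793^2 = 7800849 ≡ 26
2793^4 ≡ 26^2 = 676
2793^8 ≡ 676^2 = 456976 ≡ 187
2793^16 ≡ 187^2 = 34969 ≡ 3100
2793^32 ≡ 3100^2 = 9610000 ≡ 3267
2793^64 ≡ 3267^2 = 10673289 ≡ 715
2793^128 ≡ 715^2 = 511225 ≡ 1321
2793^256 ≡ 1321^2 = 1745041 ≡ 2869
2793^512 ≡ 2869^2 = 8231161 ≡ 1877
2793^1024 ≡ 1877^2 = 3523129 ≡ 3375
2035 = 1024 + 512 + 256 + 128 + 64 + 32 + 16 + 2 + 1, so 2793^2035 ≡ 3375·1877·2869·1321·715·3267·3100·26·2793 ≡ 827 (mod 3541)
R · y^e mod p:
817^2 = 667489 ≡ 1781
817^4 ≡ 1781^2 = 3171961 ≡ 2766
817^8 ≡ 2766^2 = 7650756 ≡ 2196
817^16 ≡ 2196^2 = 4822416 ≡ 3115
817^32 ≡ 3115^2 = 9703225 ≡ 885
817^64 ≡ 885^2 = 783225 ≡ 664
817^128 ≡ 664^2 = 440896 ≡ 1812
817^256 ≡ 1812^2 = 3283344 ≡ 837
817^512 ≡ 837^2 = 700569 ≡ 2992
817^1024 ≡ 2992^2 = 8952064 ≡ 416
817^2048 ≡ 416^2 = 173056 ≡ 3088
3042 = 2048 + 512 + 256 + 128 + 64 + 32 + 2, so 817^3042 ≡ 3088·2992·837·1812·664·885·1781 ≡ 681 (mod 3541)
256·681 = 174336 ≡ 827 (mod 3541)
827 ≡ 827 (mod 3541); signature holds.

genuine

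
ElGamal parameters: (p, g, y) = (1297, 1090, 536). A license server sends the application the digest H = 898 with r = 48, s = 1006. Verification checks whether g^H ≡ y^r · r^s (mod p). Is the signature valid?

invalid

Left side g^H mod p:
Squares mod 1297: 1090^1≡1090, 1090^2≡48, 1090^4≡1007, 1090^8≡1092, 1090^16≡521, 1090^32≡368, 1090^64≡536, 1090^128≡659, 1090^256≡1083, 1090^512≡401
898 = 512 + 256 + 128 + 2, so 1090^898 ≡ 401·1083·659·48 ≡ 803 (mod 1297)
Right side y^r · r^s mod p:
Squares mod 1297: 536^1≡536, 536^2≡659, 536^4≡1083, 536^8≡401, 536^16≡1270, 536^32≡729
48 = 32 + 16, so 536^48 ≡ 729·1270 ≡ 1069 (mod 1297)
Squares mod 1297: 48^1≡48, 48^2≡1007, 48^4≡1092, 48^8≡521, 48^16≡368, 48^32≡536, 48^64≡659, 48^128≡1083, 48^256≡401, 48^512≡1270
1006 = 512 + 256 + 128 + 64 + 32 + 8 + 4 + 2, so 48^1006 ≡ 1270·401·1083·659·536·521·1092·1007 ≡ 200 (mod 1297)
1069·200 = 213800 ≡ 1092 (mod 1297)
803 ≠ 1092, so verification fails.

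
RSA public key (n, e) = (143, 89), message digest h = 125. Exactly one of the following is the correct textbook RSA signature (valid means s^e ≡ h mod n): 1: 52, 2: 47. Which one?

2

Candidate 1: 52^2 = 2704 ≡ 130; 52^4 ≡ 130^2 = 16900 ≡ 26; 52^8 ≡ 26^2 = 676 ≡ 104; 52^16 ≡ 104^2 = 10816 ≡ 91; 52^32 ≡ 91^2 = 8281 ≡ 130; 52^64 ≡ 130^2 = 16900 ≡ 26; 89 = 64 + 16 + 8 + 1, so 52^89 ≡ 26·91·104·52 ≡ 117 (mod 143)
Candidate 2: 47^2 = 2209 ≡ 64; 47^4 ≡ 64^2 = 4096 ≡ 92; 47^8 ≡ 92^2 = 8464 ≡ 27; 47^16 ≡ 27^2 = 729 ≡ 14; 47^32 ≡ 14^2 = 196 ≡ 53; 47^64 ≡ 53^2 = 2809 ≡ 92; 89 = 64 + 16 + 8 + 1, so 47^89 ≡ 92·14·27·47 ≡ 125 (mod 143)
  → matches h = 125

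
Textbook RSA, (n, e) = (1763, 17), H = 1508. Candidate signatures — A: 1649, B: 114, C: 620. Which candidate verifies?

Candidate A: Squares mod 1763: 1649^1≡1649, 1649^2≡655, 1649^4≡616, 1649^8≡411, 1649^16≡1436; 17 = 16 + 1, so 1649^17 ≡ 1436·1649 ≡ 255 (mod 1763)
Candidate B: Squares mod 1763: 114^1≡114, 114^2≡655, 114^4≡616, 114^8≡411, 114^16≡1436; 17 = 16 + 1, so 114^17 ≡ 1436·114 ≡ 1508 (mod 1763)
  → matches H = 1508
Candidate C: Squares mod 1763: 620^1≡620, 620^2≡66, 620^4≡830, 620^8≡1330, 620^16≡611; 17 = 16 + 1, so 620^17 ≡ 611·620 ≡ 1538 (mod 1763)

B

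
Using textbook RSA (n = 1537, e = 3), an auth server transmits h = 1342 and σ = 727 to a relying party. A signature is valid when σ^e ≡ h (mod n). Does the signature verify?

verifies

σ^2 ≡ 727^2 = 528529 ≡ 1338
3 = 2 + 1, so σ^3 ≡ 1338·727 ≡ 1342 (mod 1537)
1342 = h, so the signature checks out.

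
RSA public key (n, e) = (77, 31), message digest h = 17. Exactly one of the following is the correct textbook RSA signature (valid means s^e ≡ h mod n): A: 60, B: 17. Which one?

B

Candidate A: Squares mod 77: 60^1≡60, 60^2≡58, 60^4≡53, 60^8≡37, 60^16≡60; 31 = 16 + 8 + 4 + 2 + 1, so 60^31 ≡ 60·37·53·58·60 ≡ 60 (mod 77)
Candidate B: Squares mod 77: 17^1≡17, 17^2≡58, 17^4≡53, 17^8≡37, 17^16≡60; 31 = 16 + 8 + 4 + 2 + 1, so 17^31 ≡ 60·37·53·58·17 ≡ 17 (mod 77)
  → matches h = 17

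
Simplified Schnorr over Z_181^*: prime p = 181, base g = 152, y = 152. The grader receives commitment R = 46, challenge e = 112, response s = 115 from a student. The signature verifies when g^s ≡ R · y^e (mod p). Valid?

yes

g^s mod p:
152^2 = 23104 ≡ 117
152^4 ≡ 117^2 = 13689 ≡ 114
152^8 ≡ 114^2 = 12996 ≡ 145
152^16 ≡ 145^2 = 21025 ≡ 29
152^32 ≡ 29^2 = 841 ≡ 117
152^64 ≡ 117^2 = 13689 ≡ 114
115 = 64 + 32 + 16 + 2 + 1, so 152^115 ≡ 114·117·29·117·152 ≡ 49 (mod 181)
R · y^e mod p:
152^2 = 23104 ≡ 117
152^4 ≡ 117^2 = 13689 ≡ 114
152^8 ≡ 114^2 = 12996 ≡ 145
152^16 ≡ 145^2 = 21025 ≡ 29
152^32 ≡ 29^2 = 841 ≡ 117
152^64 ≡ 117^2 = 13689 ≡ 114
112 = 64 + 32 + 16, so 152^112 ≡ 114·117·29 ≡ 5 (mod 181)
46·5 = 230 ≡ 49 (mod 181)
49 ≡ 49 (mod 181); signature holds.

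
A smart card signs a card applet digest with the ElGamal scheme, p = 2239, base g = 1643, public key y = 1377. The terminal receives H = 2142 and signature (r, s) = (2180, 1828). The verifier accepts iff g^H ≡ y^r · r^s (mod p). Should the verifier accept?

Left side g^H mod p:
Squares mod 2239: 1643^1≡1643, 1643^2≡1454, 1643^4≡500, 1643^8≡1471, 1643^16≡967, 1643^32≡1426, 1643^64≡464, 1643^128≡352, 1643^256≡759, 1643^512≡658, 1643^1024≡837, 1643^2048≡2001
2142 = 2048 + 64 + 16 + 8 + 4 + 2, so 1643^2142 ≡ 2001·464·967·1471·500·1454 ≡ 2154 (mod 2239)
Right side y^r · r^s mod p:
Squares mod 2239: 1377^1≡1377, 1377^2≡1935, 1377^4≡617, 1377^8≡59, 1377^16≡1242, 1377^32≡2132, 1377^64≡254, 1377^128≡1824, 1377^256≡2061, 1377^512≡338, 1377^1024≡55, 1377^2048≡786
2180 = 2048 + 128 + 4, so 1377^2180 ≡ 786·1824·617 ≡ 2 (mod 2239)
Squares mod 2239: 2180^1≡2180, 2180^2≡1242, 2180^4≡2132, 2180^8≡254, 2180^16≡1824, 2180^32≡2061, 2180^64≡338, 2180^128≡55, 2180^256≡786, 2180^512≡2071, 2180^1024≡1356
1828 = 1024 + 512 + 256 + 32 + 4, so 2180^1828 ≡ 1356·2071·786·2061·2132 ≡ 951 (mod 2239)
2·951 = 1902 ≡ 1902 (mod 2239)
2154 ≠ 1902, so verification fails.

reject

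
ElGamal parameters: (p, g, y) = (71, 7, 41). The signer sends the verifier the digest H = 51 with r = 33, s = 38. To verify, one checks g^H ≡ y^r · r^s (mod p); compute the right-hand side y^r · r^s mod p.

52

41^2 = 1681 ≡ 48
41^4 ≡ 48^2 = 2304 ≡ 32
41^8 ≡ 32^2 = 1024 ≡ 30
41^16 ≡ 30^2 = 900 ≡ 48
41^32 ≡ 48^2 = 2304 ≡ 32
33 = 32 + 1, so 41^33 ≡ 32·41 ≡ 34 (mod 71)
33^2 = 1089 ≡ 24
33^4 ≡ 24^2 = 576 ≡ 8
33^8 ≡ 8^2 = 64
33^16 ≡ 64^2 = 4096 ≡ 49
33^32 ≡ 49^2 = 2401 ≡ 58
38 = 32 + 4 + 2, so 33^38 ≡ 58·8·24 ≡ 60 (mod 71)
y^r · r^s ≡ 34·60 = 2040 ≡ 52 (mod 71)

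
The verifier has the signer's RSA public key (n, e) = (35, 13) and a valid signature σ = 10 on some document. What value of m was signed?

Squares mod 35: σ^1≡10, σ^2≡30, σ^4≡25, σ^8≡30
13 = 8 + 4 + 1, so σ^13 ≡ 30·25·10 ≡ 10 (mod 35)

10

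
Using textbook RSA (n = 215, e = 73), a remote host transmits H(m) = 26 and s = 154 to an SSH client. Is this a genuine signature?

s^2 ≡ 154^2 = 23716 ≡ 66
s^4 ≡ 66^2 = 4356 ≡ 56
s^8 ≡ 56^2 = 3136 ≡ 126
s^16 ≡ 126^2 = 15876 ≡ 181
s^32 ≡ 181^2 = 32761 ≡ 81
s^64 ≡ 81^2 = 6561 ≡ 111
73 = 64 + 8 + 1, so s^73 ≡ 111·126·154 ≡ 189 (mod 215)
189 ≠ 26, so verification fails.

forged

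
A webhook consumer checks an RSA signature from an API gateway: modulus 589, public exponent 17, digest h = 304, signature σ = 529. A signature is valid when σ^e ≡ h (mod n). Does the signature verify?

does not verify

Squares mod 589: σ^1≡529, σ^2≡66, σ^4≡233, σ^8≡101, σ^16≡188
17 = 16 + 1, so σ^17 ≡ 188·529 ≡ 500 (mod 589)
The recovered value 500 does not match the digest 304.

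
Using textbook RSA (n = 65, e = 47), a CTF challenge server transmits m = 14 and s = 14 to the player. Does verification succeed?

Squares mod 65: s^1≡14, s^2≡1, s^4≡1, s^8≡1, s^16≡1, s^32≡1
47 = 32 + 8 + 4 + 2 + 1, so s^47 ≡ 1·1·1·1·14 ≡ 14 (mod 65)
14 = m, so the signature checks out.

passes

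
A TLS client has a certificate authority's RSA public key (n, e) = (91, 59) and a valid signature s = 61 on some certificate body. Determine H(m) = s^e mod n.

Squares mod 91: s^1≡61, s^2≡81, s^4≡9, s^8≡81, s^16≡9, s^32≡81
59 = 32 + 16 + 8 + 2 + 1, so s^59 ≡ 81·9·81·81·61 ≡ 3 (mod 91)

3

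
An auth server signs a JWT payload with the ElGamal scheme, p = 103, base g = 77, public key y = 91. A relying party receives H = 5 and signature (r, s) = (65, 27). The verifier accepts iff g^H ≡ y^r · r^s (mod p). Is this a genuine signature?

Left side g^H mod p:
77^2 = 5929 ≡ 58
77^4 ≡ 58^2 = 3364 ≡ 68
5 = 4 + 1, so 77^5 ≡ 68·77 ≡ 86 (mod 103)
Right side y^r · r^s mod p:
91^2 = 8281 ≡ 41
91^4 ≡ 41^2 = 1681 ≡ 33
91^8 ≡ 33^2 = 1089 ≡ 59
91^16 ≡ 59^2 = 3481 ≡ 82
91^32 ≡ 82^2 = 6724 ≡ 29
91^64 ≡ 29^2 = 841 ≡ 17
65 = 64 + 1, so 91^65 ≡ 17·91 ≡ 2 (mod 103)
65^2 = 4225 ≡ 2
65^4 ≡ 2^2 = 4
65^8 ≡ 4^2 = 16
65^16 ≡ 16^2 = 256 ≡ 50
27 = 16 + 8 + 2 + 1, so 65^27 ≡ 50·16·2·65 ≡ 73 (mod 103)
2·73 = 146 ≡ 43 (mod 103)
86 ≠ 43, so verification fails.

forged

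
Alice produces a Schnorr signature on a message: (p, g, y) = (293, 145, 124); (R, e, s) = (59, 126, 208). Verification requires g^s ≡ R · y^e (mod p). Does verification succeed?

g^s mod p:
145^208 mod 293 = 77
R · y^e mod p:
124^126 mod 293 = 46
59·46 = 2714 ≡ 77 (mod 293)
77 ≡ 77 (mod 293); signature holds.

passes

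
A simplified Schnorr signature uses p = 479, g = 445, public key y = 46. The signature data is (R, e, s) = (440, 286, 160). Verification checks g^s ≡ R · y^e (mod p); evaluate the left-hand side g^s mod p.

Squares mod 479: 445^1≡445, 445^2≡198, 445^4≡405, 445^8≡207, 445^16≡218, 445^32≡103, 445^64≡71, 445^128≡251
160 = 128 + 32, so 445^160 ≡ 251·103 ≡ 466 (mod 479)

466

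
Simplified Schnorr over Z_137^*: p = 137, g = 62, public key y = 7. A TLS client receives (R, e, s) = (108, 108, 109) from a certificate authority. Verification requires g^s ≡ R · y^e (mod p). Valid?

yes

g^s mod p:
Squares mod 137: 62^1≡62, 62^2≡8, 62^4≡64, 62^8≡123, 62^16≡59, 62^32≡56, 62^64≡122
109 = 64 + 32 + 8 + 4 + 1, so 62^109 ≡ 122·56·123·64·62 ≡ 110 (mod 137)
R · y^e mod p:
Squares mod 137: 7^1≡7, 7^2≡49, 7^4≡72, 7^8≡115, 7^16≡73, 7^32≡123, 7^64≡59
108 = 64 + 32 + 8 + 4, so 7^108 ≡ 59·123·115·72 ≡ 34 (mod 137)
108·34 = 3672 ≡ 110 (mod 137)
110 ≡ 110 (mod 137); signature holds.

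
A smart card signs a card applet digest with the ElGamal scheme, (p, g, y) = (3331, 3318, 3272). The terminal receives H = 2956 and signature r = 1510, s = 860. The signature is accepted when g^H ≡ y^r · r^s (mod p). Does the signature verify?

Left side g^H mod p:
3318^2 = 11009124 ≡ 169
3318^4 ≡ 169^2 = 28561 ≡ 1913
3318^8 ≡ 1913^2 = 3659569 ≡ 2131
3318^16 ≡ 2131^2 = 4541161 ≡ 1008
3318^32 ≡ 1008^2 = 1016064 ≡ 109
3318^64 ≡ 109^2 = 11881 ≡ 1888
3318^128 ≡ 1888^2 = 3564544 ≡ 374
3318^256 ≡ 374^2 = 139876 ≡ 3305
3318^512 ≡ 3305^2 = 10923025 ≡ 676
3318^1024 ≡ 676^2 = 456976 ≡ 629
3318^2048 ≡ 629^2 = 395641 ≡ 2583
2956 = 2048 + 512 + 256 + 128 + 8 + 4, so 3318^2956 ≡ 2583·676·3305·374·2131·1913 ≡ 1054 (mod 3331)
Right side y^r · r^s mod p:
3272^2 = 10705984 ≡ 150
3272^4 ≡ 150^2 = 22500 ≡ 2514
3272^8 ≡ 2514^2 = 6320196 ≡ 1289
3272^16 ≡ 1289^2 = 1661521 ≡ 2683
3272^32 ≡ 2683^2 = 7198489 ≡ 198
3272^64 ≡ 198^2 = 39204 ≡ 2563
3272^128 ≡ 2563^2 = 6568969 ≡ 237
3272^256 ≡ 237^2 = 56169 ≡ 2873
3272^512 ≡ 2873^2 = 8254129 ≡ 3242
3272^1024 ≡ 3242^2 = 10510564 ≡ 1259
1510 = 1024 + 256 + 128 + 64 + 32 + 4 + 2, so 3272^1510 ≡ 1259·2873·237·2563·198·2514·150 ≡ 3074 (mod 3331)
1510^2 = 2280100 ≡ 1696
1510^4 ≡ 1696^2 = 2876416 ≡ 1763
1510^8 ≡ 1763^2 = 3108169 ≡ 346
1510^16 ≡ 346^2 = 119716 ≡ 3131
1510^32 ≡ 3131^2 = 9803161 ≡ 28
1510^64 ≡ 28^2 = 784
1510^128 ≡ 784^2 = 614656 ≡ 1752
1510^256 ≡ 1752^2 = 3069504 ≡ 1653
1510^512 ≡ 1653^2 = 2732409 ≡ 989
860 = 512 + 256 + 64 + 16 + 8 + 4, so 1510^860 ≡ 989·1653·784·3131·346·1763 ≡ 3194 (mod 3331)
3074·3194 = 9818356 ≡ 1899 (mod 3331)
1054 ≠ 1899, so verification fails.

does not verify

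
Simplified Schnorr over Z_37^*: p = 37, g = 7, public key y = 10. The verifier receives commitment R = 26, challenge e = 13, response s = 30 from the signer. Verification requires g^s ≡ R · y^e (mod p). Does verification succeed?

fails

g^s mod p:
7^2 = 49 ≡ 12
7^4 ≡ 12^2 = 144 ≡ 33
7^8 ≡ 33^2 = 1089 ≡ 16
7^16 ≡ 16^2 = 256 ≡ 34
30 = 16 + 8 + 4 + 2, so 7^30 ≡ 34·16·33·12 ≡ 10 (mod 37)
R · y^e mod p:
10^2 = 100 ≡ 26
10^4 ≡ 26^2 = 676 ≡ 10
10^8 ≡ 10^2 = 100 ≡ 26
13 = 8 + 4 + 1, so 10^13 ≡ 26·10·10 ≡ 10 (mod 37)
26·10 = 260 ≡ 1 (mod 37)
10 ≠ 1; the check fails.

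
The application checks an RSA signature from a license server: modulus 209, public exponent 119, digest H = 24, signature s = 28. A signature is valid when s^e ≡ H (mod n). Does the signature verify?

s^2 ≡ 28^2 = 784 ≡ 157
s^4 ≡ 157^2 = 24649 ≡ 196
s^8 ≡ 196^2 = 38416 ≡ 169
s^16 ≡ 169^2 = 28561 ≡ 137
s^32 ≡ 137^2 = 18769 ≡ 168
s^64 ≡ 168^2 = 28224 ≡ 9
119 = 64 + 32 + 16 + 4 + 2 + 1, so s^119 ≡ 9·168·137·196·157·28 ≡ 24 (mod 209)
Since 24 equals the digest 24, verification succeeds.

verifies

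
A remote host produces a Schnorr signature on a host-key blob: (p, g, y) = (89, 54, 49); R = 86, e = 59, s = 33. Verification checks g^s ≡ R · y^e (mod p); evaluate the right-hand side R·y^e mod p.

37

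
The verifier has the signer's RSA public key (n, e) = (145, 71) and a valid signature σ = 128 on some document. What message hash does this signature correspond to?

Squares mod 145: σ^1≡128, σ^2≡144, σ^4≡1, σ^8≡1, σ^16≡1, σ^32≡1, σ^64≡1
71 = 64 + 4 + 2 + 1, so σ^71 ≡ 1·1·144·128 ≡ 17 (mod 145)

17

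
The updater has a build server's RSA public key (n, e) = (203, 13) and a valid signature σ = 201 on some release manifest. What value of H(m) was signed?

σ^13 mod 203 = 131

131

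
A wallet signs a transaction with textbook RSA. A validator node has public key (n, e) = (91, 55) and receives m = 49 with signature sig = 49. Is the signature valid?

sig^2 ≡ 49^2 = 2401 ≡ 35
sig^4 ≡ 35^2 = 1225 ≡ 42
sig^8 ≡ 42^2 = 1764 ≡ 35
sig^16 ≡ 35^2 = 1225 ≡ 42
sig^32 ≡ 42^2 = 1764 ≡ 35
55 = 32 + 16 + 4 + 2 + 1, so sig^55 ≡ 35·42·42·35·49 ≡ 49 (mod 91)
49 = m, so the signature checks out.

valid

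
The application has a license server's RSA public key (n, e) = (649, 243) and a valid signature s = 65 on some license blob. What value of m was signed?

274

Squares mod 649: s^1≡65, s^2≡331, s^4≡529, s^8≡122, s^16≡606, s^32≡551, s^64≡518, s^128≡287
243 = 128 + 64 + 32 + 16 + 2 + 1, so s^243 ≡ 287·518·551·606·331·65 ≡ 274 (mod 649)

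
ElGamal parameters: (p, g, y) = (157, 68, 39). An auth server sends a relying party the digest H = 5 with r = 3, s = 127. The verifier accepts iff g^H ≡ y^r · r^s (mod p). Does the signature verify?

does not verify

Left side g^H mod p:
68^2 = 4624 ≡ 71
68^4 ≡ 71^2 = 5041 ≡ 17
5 = 4 + 1, so 68^5 ≡ 17·68 ≡ 57 (mod 157)
Right side y^r · r^s mod p:
39^2 = 1521 ≡ 108
3 = 2 + 1, so 39^3 ≡ 108·39 ≡ 130 (mod 157)
3^2 = 9
3^4 ≡ 9^2 = 81
3^8 ≡ 81^2 = 6561 ≡ 124
3^16 ≡ 124^2 = 15376 ≡ 147
3^32 ≡ 147^2 = 21609 ≡ 100
3^64 ≡ 100^2 = 10000 ≡ 109
127 = 64 + 32 + 16 + 8 + 4 + 2 + 1, so 3^127 ≡ 109·100·147·124·81·9·3 ≡ 140 (mod 157)
130·140 = 18200 ≡ 145 (mod 157)
57 ≠ 145, so verification fails.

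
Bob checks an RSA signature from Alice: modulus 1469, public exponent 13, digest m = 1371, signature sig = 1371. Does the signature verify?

sig^2 ≡ 1371^2 = 1879641 ≡ 790
sig^4 ≡ 790^2 = 624100 ≡ 1244
sig^8 ≡ 1244^2 = 1547536 ≡ 679
13 = 8 + 4 + 1, so sig^13 ≡ 679·1244·1371 ≡ 1371 (mod 1469)
Since 1371 equals the digest 1371, verification succeeds.

verifies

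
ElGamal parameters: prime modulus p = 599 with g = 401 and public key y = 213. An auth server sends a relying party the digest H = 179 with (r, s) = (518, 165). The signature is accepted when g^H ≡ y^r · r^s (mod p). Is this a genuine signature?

Left side g^H mod p:
401^179 mod 599 = 511
Right side y^r · r^s mod p:
213^518 mod 599 = 333
518^165 mod 599 = 584
333·584 = 194472 ≡ 396 (mod 599)
511 ≠ 396, so verification fails.

forged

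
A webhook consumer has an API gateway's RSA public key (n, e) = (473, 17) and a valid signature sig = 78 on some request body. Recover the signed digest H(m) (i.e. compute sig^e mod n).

133

Squares mod 473: sig^1≡78, sig^2≡408, sig^4≡441, sig^8≡78, sig^16≡408
17 = 16 + 1, so sig^17 ≡ 408·78 ≡ 133 (mod 473)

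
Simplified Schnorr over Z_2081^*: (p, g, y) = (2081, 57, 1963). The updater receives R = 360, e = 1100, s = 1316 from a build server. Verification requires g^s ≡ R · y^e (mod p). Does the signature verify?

does not verify

g^s mod p:
Squares mod 2081: 57^1≡57, 57^2≡1168, 57^4≡1169, 57^8≡1425, 57^16≡1650, 57^32≡552, 57^64≡878, 57^128≡914, 57^256≡915, 57^512≡663, 57^1024≡478
1316 = 1024 + 256 + 32 + 4, so 57^1316 ≡ 478·915·552·1169 ≡ 1650 (mod 2081)
R · y^e mod p:
Squares mod 2081: 1963^1≡1963, 1963^2≡1438, 1963^4≡1411, 1963^8≡1485, 1963^16≡1446, 1963^32≡1592, 1963^64≡1887, 1963^128≡178, 1963^256≡469, 1963^512≡1456, 1963^1024≡1478
1100 = 1024 + 64 + 8 + 4, so 1963^1100 ≡ 1478·1887·1485·1411 ≡ 578 (mod 2081)
360·578 = 208080 ≡ 2061 (mod 2081)
1650 ≠ 2061; the check fails.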